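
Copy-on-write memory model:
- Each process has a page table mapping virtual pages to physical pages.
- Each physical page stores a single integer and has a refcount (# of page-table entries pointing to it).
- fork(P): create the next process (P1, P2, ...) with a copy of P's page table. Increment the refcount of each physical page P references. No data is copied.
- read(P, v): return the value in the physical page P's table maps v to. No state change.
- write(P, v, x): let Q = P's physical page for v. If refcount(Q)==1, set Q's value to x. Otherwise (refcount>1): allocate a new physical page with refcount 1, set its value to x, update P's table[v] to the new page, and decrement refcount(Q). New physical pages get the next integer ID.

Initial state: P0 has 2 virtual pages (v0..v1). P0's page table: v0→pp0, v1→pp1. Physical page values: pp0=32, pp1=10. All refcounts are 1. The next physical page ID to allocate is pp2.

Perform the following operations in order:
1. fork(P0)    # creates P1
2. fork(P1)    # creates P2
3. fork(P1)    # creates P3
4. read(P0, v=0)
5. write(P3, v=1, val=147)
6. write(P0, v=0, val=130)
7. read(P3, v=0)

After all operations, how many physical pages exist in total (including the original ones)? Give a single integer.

Answer: 4

Derivation:
Op 1: fork(P0) -> P1. 2 ppages; refcounts: pp0:2 pp1:2
Op 2: fork(P1) -> P2. 2 ppages; refcounts: pp0:3 pp1:3
Op 3: fork(P1) -> P3. 2 ppages; refcounts: pp0:4 pp1:4
Op 4: read(P0, v0) -> 32. No state change.
Op 5: write(P3, v1, 147). refcount(pp1)=4>1 -> COPY to pp2. 3 ppages; refcounts: pp0:4 pp1:3 pp2:1
Op 6: write(P0, v0, 130). refcount(pp0)=4>1 -> COPY to pp3. 4 ppages; refcounts: pp0:3 pp1:3 pp2:1 pp3:1
Op 7: read(P3, v0) -> 32. No state change.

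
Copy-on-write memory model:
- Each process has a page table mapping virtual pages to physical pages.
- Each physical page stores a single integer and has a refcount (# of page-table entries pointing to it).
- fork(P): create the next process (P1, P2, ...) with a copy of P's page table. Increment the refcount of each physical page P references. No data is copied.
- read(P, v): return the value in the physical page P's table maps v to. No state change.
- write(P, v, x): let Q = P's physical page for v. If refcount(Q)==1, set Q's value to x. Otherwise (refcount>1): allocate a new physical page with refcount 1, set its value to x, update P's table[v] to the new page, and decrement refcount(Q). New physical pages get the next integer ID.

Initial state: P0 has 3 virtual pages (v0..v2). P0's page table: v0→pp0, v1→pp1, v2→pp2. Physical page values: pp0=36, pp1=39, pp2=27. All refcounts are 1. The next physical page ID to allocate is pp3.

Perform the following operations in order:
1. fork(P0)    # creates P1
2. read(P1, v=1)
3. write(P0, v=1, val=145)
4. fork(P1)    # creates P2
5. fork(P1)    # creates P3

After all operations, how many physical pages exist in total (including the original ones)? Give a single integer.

Op 1: fork(P0) -> P1. 3 ppages; refcounts: pp0:2 pp1:2 pp2:2
Op 2: read(P1, v1) -> 39. No state change.
Op 3: write(P0, v1, 145). refcount(pp1)=2>1 -> COPY to pp3. 4 ppages; refcounts: pp0:2 pp1:1 pp2:2 pp3:1
Op 4: fork(P1) -> P2. 4 ppages; refcounts: pp0:3 pp1:2 pp2:3 pp3:1
Op 5: fork(P1) -> P3. 4 ppages; refcounts: pp0:4 pp1:3 pp2:4 pp3:1

Answer: 4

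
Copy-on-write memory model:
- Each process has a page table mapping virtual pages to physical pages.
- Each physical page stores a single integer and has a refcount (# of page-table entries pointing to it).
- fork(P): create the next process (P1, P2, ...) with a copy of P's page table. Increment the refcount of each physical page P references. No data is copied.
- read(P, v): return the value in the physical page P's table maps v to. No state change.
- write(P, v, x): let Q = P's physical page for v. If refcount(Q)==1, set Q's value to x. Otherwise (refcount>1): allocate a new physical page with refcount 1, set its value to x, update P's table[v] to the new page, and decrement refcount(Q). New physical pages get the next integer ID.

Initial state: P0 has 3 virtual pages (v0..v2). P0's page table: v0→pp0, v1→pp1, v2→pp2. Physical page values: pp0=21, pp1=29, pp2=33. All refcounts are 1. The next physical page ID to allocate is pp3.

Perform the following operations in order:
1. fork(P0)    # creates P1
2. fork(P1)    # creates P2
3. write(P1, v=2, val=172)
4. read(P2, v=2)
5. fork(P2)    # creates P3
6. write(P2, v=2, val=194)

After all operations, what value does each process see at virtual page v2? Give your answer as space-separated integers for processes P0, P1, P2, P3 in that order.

Op 1: fork(P0) -> P1. 3 ppages; refcounts: pp0:2 pp1:2 pp2:2
Op 2: fork(P1) -> P2. 3 ppages; refcounts: pp0:3 pp1:3 pp2:3
Op 3: write(P1, v2, 172). refcount(pp2)=3>1 -> COPY to pp3. 4 ppages; refcounts: pp0:3 pp1:3 pp2:2 pp3:1
Op 4: read(P2, v2) -> 33. No state change.
Op 5: fork(P2) -> P3. 4 ppages; refcounts: pp0:4 pp1:4 pp2:3 pp3:1
Op 6: write(P2, v2, 194). refcount(pp2)=3>1 -> COPY to pp4. 5 ppages; refcounts: pp0:4 pp1:4 pp2:2 pp3:1 pp4:1
P0: v2 -> pp2 = 33
P1: v2 -> pp3 = 172
P2: v2 -> pp4 = 194
P3: v2 -> pp2 = 33

Answer: 33 172 194 33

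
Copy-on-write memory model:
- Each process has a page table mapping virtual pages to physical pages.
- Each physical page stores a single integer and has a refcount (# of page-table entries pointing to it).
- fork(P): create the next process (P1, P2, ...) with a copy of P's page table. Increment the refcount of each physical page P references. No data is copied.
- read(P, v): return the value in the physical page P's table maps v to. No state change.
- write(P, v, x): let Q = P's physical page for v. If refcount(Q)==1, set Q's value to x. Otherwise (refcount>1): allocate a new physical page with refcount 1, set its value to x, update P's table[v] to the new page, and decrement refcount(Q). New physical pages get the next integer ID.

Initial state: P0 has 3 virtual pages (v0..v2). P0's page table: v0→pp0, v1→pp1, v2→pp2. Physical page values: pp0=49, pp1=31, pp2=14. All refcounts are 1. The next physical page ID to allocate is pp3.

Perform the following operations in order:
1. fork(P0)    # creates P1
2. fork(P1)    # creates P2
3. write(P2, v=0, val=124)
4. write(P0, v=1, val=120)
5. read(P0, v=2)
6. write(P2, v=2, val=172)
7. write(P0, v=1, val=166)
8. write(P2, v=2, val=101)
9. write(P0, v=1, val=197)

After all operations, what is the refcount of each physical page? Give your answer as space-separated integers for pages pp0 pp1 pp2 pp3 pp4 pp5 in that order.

Answer: 2 2 2 1 1 1

Derivation:
Op 1: fork(P0) -> P1. 3 ppages; refcounts: pp0:2 pp1:2 pp2:2
Op 2: fork(P1) -> P2. 3 ppages; refcounts: pp0:3 pp1:3 pp2:3
Op 3: write(P2, v0, 124). refcount(pp0)=3>1 -> COPY to pp3. 4 ppages; refcounts: pp0:2 pp1:3 pp2:3 pp3:1
Op 4: write(P0, v1, 120). refcount(pp1)=3>1 -> COPY to pp4. 5 ppages; refcounts: pp0:2 pp1:2 pp2:3 pp3:1 pp4:1
Op 5: read(P0, v2) -> 14. No state change.
Op 6: write(P2, v2, 172). refcount(pp2)=3>1 -> COPY to pp5. 6 ppages; refcounts: pp0:2 pp1:2 pp2:2 pp3:1 pp4:1 pp5:1
Op 7: write(P0, v1, 166). refcount(pp4)=1 -> write in place. 6 ppages; refcounts: pp0:2 pp1:2 pp2:2 pp3:1 pp4:1 pp5:1
Op 8: write(P2, v2, 101). refcount(pp5)=1 -> write in place. 6 ppages; refcounts: pp0:2 pp1:2 pp2:2 pp3:1 pp4:1 pp5:1
Op 9: write(P0, v1, 197). refcount(pp4)=1 -> write in place. 6 ppages; refcounts: pp0:2 pp1:2 pp2:2 pp3:1 pp4:1 pp5:1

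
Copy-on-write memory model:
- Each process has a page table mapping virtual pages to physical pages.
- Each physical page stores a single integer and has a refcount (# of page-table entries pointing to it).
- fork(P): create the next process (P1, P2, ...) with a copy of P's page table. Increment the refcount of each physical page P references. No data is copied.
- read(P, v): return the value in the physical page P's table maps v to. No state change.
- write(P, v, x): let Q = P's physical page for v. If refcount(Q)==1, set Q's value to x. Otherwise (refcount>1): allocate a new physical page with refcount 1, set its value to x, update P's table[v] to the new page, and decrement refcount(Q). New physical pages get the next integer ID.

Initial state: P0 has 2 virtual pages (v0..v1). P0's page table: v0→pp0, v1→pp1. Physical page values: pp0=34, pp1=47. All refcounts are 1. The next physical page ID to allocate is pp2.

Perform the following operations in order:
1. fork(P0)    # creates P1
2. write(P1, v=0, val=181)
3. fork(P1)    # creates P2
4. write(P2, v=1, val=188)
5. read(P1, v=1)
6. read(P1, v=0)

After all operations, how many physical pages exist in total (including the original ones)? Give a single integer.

Op 1: fork(P0) -> P1. 2 ppages; refcounts: pp0:2 pp1:2
Op 2: write(P1, v0, 181). refcount(pp0)=2>1 -> COPY to pp2. 3 ppages; refcounts: pp0:1 pp1:2 pp2:1
Op 3: fork(P1) -> P2. 3 ppages; refcounts: pp0:1 pp1:3 pp2:2
Op 4: write(P2, v1, 188). refcount(pp1)=3>1 -> COPY to pp3. 4 ppages; refcounts: pp0:1 pp1:2 pp2:2 pp3:1
Op 5: read(P1, v1) -> 47. No state change.
Op 6: read(P1, v0) -> 181. No state change.

Answer: 4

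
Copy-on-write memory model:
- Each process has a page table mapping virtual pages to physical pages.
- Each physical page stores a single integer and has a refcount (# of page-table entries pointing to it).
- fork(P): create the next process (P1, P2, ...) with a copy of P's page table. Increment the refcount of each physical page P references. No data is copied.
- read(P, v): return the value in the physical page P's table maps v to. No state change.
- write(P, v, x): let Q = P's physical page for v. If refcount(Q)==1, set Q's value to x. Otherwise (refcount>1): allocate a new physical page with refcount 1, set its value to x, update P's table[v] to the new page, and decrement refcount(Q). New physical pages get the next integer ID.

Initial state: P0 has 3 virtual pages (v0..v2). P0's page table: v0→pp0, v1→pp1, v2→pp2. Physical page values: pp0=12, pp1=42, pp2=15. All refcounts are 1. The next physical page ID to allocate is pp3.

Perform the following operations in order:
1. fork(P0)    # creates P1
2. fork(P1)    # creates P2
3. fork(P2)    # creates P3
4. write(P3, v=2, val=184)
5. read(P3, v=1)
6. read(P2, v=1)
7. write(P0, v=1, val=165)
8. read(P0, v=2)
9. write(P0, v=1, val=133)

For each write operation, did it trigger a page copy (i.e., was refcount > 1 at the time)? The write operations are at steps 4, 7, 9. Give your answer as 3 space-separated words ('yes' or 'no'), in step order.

Op 1: fork(P0) -> P1. 3 ppages; refcounts: pp0:2 pp1:2 pp2:2
Op 2: fork(P1) -> P2. 3 ppages; refcounts: pp0:3 pp1:3 pp2:3
Op 3: fork(P2) -> P3. 3 ppages; refcounts: pp0:4 pp1:4 pp2:4
Op 4: write(P3, v2, 184). refcount(pp2)=4>1 -> COPY to pp3. 4 ppages; refcounts: pp0:4 pp1:4 pp2:3 pp3:1
Op 5: read(P3, v1) -> 42. No state change.
Op 6: read(P2, v1) -> 42. No state change.
Op 7: write(P0, v1, 165). refcount(pp1)=4>1 -> COPY to pp4. 5 ppages; refcounts: pp0:4 pp1:3 pp2:3 pp3:1 pp4:1
Op 8: read(P0, v2) -> 15. No state change.
Op 9: write(P0, v1, 133). refcount(pp4)=1 -> write in place. 5 ppages; refcounts: pp0:4 pp1:3 pp2:3 pp3:1 pp4:1

yes yes no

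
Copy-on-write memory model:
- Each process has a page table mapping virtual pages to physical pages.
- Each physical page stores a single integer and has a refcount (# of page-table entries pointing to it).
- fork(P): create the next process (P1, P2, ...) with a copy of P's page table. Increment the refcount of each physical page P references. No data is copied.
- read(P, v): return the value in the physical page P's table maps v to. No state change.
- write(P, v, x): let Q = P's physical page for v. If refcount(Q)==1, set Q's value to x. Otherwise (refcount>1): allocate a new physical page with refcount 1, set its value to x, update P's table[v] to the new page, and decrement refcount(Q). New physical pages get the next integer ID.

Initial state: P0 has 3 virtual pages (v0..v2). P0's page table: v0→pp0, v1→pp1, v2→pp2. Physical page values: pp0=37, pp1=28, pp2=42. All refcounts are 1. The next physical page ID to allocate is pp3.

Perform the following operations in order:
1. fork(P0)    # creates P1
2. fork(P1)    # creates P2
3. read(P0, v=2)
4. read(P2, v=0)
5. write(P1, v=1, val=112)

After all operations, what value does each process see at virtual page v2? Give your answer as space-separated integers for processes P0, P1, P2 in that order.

Op 1: fork(P0) -> P1. 3 ppages; refcounts: pp0:2 pp1:2 pp2:2
Op 2: fork(P1) -> P2. 3 ppages; refcounts: pp0:3 pp1:3 pp2:3
Op 3: read(P0, v2) -> 42. No state change.
Op 4: read(P2, v0) -> 37. No state change.
Op 5: write(P1, v1, 112). refcount(pp1)=3>1 -> COPY to pp3. 4 ppages; refcounts: pp0:3 pp1:2 pp2:3 pp3:1
P0: v2 -> pp2 = 42
P1: v2 -> pp2 = 42
P2: v2 -> pp2 = 42

Answer: 42 42 42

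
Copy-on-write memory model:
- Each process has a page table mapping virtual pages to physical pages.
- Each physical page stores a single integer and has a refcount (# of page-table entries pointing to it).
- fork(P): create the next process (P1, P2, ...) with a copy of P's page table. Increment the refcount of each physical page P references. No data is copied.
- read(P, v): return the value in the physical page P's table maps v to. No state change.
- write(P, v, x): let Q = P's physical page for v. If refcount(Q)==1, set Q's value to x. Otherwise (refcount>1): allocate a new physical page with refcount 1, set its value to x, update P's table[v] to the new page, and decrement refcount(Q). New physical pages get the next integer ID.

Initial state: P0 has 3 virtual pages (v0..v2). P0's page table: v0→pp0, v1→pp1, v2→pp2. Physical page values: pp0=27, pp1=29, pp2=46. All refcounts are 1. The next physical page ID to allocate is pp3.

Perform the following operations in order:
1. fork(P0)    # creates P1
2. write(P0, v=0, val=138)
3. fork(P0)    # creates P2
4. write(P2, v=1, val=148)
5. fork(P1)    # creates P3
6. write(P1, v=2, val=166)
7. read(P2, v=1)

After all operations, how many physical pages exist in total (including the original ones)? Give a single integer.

Answer: 6

Derivation:
Op 1: fork(P0) -> P1. 3 ppages; refcounts: pp0:2 pp1:2 pp2:2
Op 2: write(P0, v0, 138). refcount(pp0)=2>1 -> COPY to pp3. 4 ppages; refcounts: pp0:1 pp1:2 pp2:2 pp3:1
Op 3: fork(P0) -> P2. 4 ppages; refcounts: pp0:1 pp1:3 pp2:3 pp3:2
Op 4: write(P2, v1, 148). refcount(pp1)=3>1 -> COPY to pp4. 5 ppages; refcounts: pp0:1 pp1:2 pp2:3 pp3:2 pp4:1
Op 5: fork(P1) -> P3. 5 ppages; refcounts: pp0:2 pp1:3 pp2:4 pp3:2 pp4:1
Op 6: write(P1, v2, 166). refcount(pp2)=4>1 -> COPY to pp5. 6 ppages; refcounts: pp0:2 pp1:3 pp2:3 pp3:2 pp4:1 pp5:1
Op 7: read(P2, v1) -> 148. No state change.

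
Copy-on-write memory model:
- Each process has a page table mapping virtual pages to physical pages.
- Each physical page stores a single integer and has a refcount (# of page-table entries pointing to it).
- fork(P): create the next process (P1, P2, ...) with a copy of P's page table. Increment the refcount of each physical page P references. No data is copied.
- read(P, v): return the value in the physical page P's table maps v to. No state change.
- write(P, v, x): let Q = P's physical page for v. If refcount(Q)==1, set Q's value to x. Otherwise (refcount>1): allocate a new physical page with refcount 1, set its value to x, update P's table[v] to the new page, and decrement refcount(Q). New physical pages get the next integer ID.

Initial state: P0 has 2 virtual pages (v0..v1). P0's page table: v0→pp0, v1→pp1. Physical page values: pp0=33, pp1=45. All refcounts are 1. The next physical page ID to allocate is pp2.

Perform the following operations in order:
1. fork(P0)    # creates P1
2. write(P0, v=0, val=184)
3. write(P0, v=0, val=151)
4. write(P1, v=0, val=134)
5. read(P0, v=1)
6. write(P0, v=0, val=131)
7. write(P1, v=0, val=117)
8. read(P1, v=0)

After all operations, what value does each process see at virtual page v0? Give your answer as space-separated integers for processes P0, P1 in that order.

Op 1: fork(P0) -> P1. 2 ppages; refcounts: pp0:2 pp1:2
Op 2: write(P0, v0, 184). refcount(pp0)=2>1 -> COPY to pp2. 3 ppages; refcounts: pp0:1 pp1:2 pp2:1
Op 3: write(P0, v0, 151). refcount(pp2)=1 -> write in place. 3 ppages; refcounts: pp0:1 pp1:2 pp2:1
Op 4: write(P1, v0, 134). refcount(pp0)=1 -> write in place. 3 ppages; refcounts: pp0:1 pp1:2 pp2:1
Op 5: read(P0, v1) -> 45. No state change.
Op 6: write(P0, v0, 131). refcount(pp2)=1 -> write in place. 3 ppages; refcounts: pp0:1 pp1:2 pp2:1
Op 7: write(P1, v0, 117). refcount(pp0)=1 -> write in place. 3 ppages; refcounts: pp0:1 pp1:2 pp2:1
Op 8: read(P1, v0) -> 117. No state change.
P0: v0 -> pp2 = 131
P1: v0 -> pp0 = 117

Answer: 131 117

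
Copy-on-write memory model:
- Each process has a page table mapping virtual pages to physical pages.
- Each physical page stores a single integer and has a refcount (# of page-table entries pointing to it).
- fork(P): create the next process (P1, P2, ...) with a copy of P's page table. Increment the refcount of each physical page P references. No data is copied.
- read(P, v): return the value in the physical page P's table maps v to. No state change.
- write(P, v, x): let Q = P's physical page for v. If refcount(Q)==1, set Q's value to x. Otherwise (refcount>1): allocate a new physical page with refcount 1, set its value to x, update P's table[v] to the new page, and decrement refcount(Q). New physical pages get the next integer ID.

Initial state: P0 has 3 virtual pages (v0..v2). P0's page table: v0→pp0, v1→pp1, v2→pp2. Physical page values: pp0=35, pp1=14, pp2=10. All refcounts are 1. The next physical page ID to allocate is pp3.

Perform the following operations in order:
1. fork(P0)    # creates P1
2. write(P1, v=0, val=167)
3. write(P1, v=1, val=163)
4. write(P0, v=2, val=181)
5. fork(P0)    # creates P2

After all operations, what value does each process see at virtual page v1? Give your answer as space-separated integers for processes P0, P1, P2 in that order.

Op 1: fork(P0) -> P1. 3 ppages; refcounts: pp0:2 pp1:2 pp2:2
Op 2: write(P1, v0, 167). refcount(pp0)=2>1 -> COPY to pp3. 4 ppages; refcounts: pp0:1 pp1:2 pp2:2 pp3:1
Op 3: write(P1, v1, 163). refcount(pp1)=2>1 -> COPY to pp4. 5 ppages; refcounts: pp0:1 pp1:1 pp2:2 pp3:1 pp4:1
Op 4: write(P0, v2, 181). refcount(pp2)=2>1 -> COPY to pp5. 6 ppages; refcounts: pp0:1 pp1:1 pp2:1 pp3:1 pp4:1 pp5:1
Op 5: fork(P0) -> P2. 6 ppages; refcounts: pp0:2 pp1:2 pp2:1 pp3:1 pp4:1 pp5:2
P0: v1 -> pp1 = 14
P1: v1 -> pp4 = 163
P2: v1 -> pp1 = 14

Answer: 14 163 14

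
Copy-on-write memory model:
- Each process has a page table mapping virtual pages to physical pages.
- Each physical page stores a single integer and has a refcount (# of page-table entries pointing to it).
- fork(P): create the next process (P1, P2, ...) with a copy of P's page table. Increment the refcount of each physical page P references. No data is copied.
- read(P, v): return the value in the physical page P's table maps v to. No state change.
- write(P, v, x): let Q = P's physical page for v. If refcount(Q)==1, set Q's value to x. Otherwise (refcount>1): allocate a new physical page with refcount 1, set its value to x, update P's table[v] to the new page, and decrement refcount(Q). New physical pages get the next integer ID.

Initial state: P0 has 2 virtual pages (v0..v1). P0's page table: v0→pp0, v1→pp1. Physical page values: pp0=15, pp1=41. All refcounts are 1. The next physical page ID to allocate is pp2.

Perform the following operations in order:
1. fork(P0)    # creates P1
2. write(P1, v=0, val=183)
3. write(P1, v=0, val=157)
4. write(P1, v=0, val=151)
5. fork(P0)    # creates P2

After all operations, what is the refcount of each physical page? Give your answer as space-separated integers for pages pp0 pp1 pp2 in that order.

Op 1: fork(P0) -> P1. 2 ppages; refcounts: pp0:2 pp1:2
Op 2: write(P1, v0, 183). refcount(pp0)=2>1 -> COPY to pp2. 3 ppages; refcounts: pp0:1 pp1:2 pp2:1
Op 3: write(P1, v0, 157). refcount(pp2)=1 -> write in place. 3 ppages; refcounts: pp0:1 pp1:2 pp2:1
Op 4: write(P1, v0, 151). refcount(pp2)=1 -> write in place. 3 ppages; refcounts: pp0:1 pp1:2 pp2:1
Op 5: fork(P0) -> P2. 3 ppages; refcounts: pp0:2 pp1:3 pp2:1

Answer: 2 3 1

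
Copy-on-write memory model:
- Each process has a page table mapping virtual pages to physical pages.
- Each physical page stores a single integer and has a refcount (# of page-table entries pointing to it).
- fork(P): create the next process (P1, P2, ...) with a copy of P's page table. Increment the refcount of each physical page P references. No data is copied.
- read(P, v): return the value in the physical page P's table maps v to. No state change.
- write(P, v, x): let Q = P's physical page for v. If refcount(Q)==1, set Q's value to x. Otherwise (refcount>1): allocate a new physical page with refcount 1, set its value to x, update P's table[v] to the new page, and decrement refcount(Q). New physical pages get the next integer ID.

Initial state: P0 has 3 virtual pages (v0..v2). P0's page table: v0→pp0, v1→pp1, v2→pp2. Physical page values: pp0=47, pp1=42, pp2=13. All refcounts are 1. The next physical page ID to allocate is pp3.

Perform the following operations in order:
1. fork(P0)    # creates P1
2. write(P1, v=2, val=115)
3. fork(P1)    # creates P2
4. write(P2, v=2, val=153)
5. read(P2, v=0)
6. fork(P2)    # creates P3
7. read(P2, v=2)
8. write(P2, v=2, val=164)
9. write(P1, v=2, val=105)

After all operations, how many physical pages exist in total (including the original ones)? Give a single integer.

Op 1: fork(P0) -> P1. 3 ppages; refcounts: pp0:2 pp1:2 pp2:2
Op 2: write(P1, v2, 115). refcount(pp2)=2>1 -> COPY to pp3. 4 ppages; refcounts: pp0:2 pp1:2 pp2:1 pp3:1
Op 3: fork(P1) -> P2. 4 ppages; refcounts: pp0:3 pp1:3 pp2:1 pp3:2
Op 4: write(P2, v2, 153). refcount(pp3)=2>1 -> COPY to pp4. 5 ppages; refcounts: pp0:3 pp1:3 pp2:1 pp3:1 pp4:1
Op 5: read(P2, v0) -> 47. No state change.
Op 6: fork(P2) -> P3. 5 ppages; refcounts: pp0:4 pp1:4 pp2:1 pp3:1 pp4:2
Op 7: read(P2, v2) -> 153. No state change.
Op 8: write(P2, v2, 164). refcount(pp4)=2>1 -> COPY to pp5. 6 ppages; refcounts: pp0:4 pp1:4 pp2:1 pp3:1 pp4:1 pp5:1
Op 9: write(P1, v2, 105). refcount(pp3)=1 -> write in place. 6 ppages; refcounts: pp0:4 pp1:4 pp2:1 pp3:1 pp4:1 pp5:1

Answer: 6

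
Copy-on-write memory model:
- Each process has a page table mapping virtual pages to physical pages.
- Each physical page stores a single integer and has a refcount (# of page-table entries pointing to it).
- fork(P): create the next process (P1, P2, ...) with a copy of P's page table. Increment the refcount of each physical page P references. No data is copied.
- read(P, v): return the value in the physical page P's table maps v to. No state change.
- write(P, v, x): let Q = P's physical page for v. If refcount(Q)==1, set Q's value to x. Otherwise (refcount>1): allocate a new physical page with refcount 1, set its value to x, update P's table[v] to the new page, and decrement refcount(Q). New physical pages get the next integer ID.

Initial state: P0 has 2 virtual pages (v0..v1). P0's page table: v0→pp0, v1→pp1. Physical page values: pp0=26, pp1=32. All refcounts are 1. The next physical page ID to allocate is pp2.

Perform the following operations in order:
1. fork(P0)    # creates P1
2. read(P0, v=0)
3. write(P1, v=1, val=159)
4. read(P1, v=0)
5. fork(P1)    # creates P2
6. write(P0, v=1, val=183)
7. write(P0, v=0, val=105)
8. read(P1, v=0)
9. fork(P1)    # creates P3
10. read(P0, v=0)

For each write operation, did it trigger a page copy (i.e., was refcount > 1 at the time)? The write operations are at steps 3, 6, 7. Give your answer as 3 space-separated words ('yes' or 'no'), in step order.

Op 1: fork(P0) -> P1. 2 ppages; refcounts: pp0:2 pp1:2
Op 2: read(P0, v0) -> 26. No state change.
Op 3: write(P1, v1, 159). refcount(pp1)=2>1 -> COPY to pp2. 3 ppages; refcounts: pp0:2 pp1:1 pp2:1
Op 4: read(P1, v0) -> 26. No state change.
Op 5: fork(P1) -> P2. 3 ppages; refcounts: pp0:3 pp1:1 pp2:2
Op 6: write(P0, v1, 183). refcount(pp1)=1 -> write in place. 3 ppages; refcounts: pp0:3 pp1:1 pp2:2
Op 7: write(P0, v0, 105). refcount(pp0)=3>1 -> COPY to pp3. 4 ppages; refcounts: pp0:2 pp1:1 pp2:2 pp3:1
Op 8: read(P1, v0) -> 26. No state change.
Op 9: fork(P1) -> P3. 4 ppages; refcounts: pp0:3 pp1:1 pp2:3 pp3:1
Op 10: read(P0, v0) -> 105. No state change.

yes no yes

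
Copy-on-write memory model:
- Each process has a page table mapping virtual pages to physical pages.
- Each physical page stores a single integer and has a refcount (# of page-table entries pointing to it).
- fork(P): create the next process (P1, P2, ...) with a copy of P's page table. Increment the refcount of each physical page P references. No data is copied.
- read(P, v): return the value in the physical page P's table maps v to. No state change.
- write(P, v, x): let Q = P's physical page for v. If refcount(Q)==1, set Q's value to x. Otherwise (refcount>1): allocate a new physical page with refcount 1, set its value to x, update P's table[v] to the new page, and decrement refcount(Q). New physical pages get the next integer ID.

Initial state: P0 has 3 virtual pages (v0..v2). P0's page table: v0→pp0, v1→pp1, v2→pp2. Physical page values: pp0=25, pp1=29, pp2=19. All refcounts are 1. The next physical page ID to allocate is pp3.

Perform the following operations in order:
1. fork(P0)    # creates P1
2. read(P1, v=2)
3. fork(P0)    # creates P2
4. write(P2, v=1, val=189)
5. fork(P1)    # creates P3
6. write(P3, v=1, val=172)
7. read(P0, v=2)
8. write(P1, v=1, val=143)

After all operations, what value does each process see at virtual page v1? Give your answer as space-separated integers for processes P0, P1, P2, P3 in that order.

Answer: 29 143 189 172

Derivation:
Op 1: fork(P0) -> P1. 3 ppages; refcounts: pp0:2 pp1:2 pp2:2
Op 2: read(P1, v2) -> 19. No state change.
Op 3: fork(P0) -> P2. 3 ppages; refcounts: pp0:3 pp1:3 pp2:3
Op 4: write(P2, v1, 189). refcount(pp1)=3>1 -> COPY to pp3. 4 ppages; refcounts: pp0:3 pp1:2 pp2:3 pp3:1
Op 5: fork(P1) -> P3. 4 ppages; refcounts: pp0:4 pp1:3 pp2:4 pp3:1
Op 6: write(P3, v1, 172). refcount(pp1)=3>1 -> COPY to pp4. 5 ppages; refcounts: pp0:4 pp1:2 pp2:4 pp3:1 pp4:1
Op 7: read(P0, v2) -> 19. No state change.
Op 8: write(P1, v1, 143). refcount(pp1)=2>1 -> COPY to pp5. 6 ppages; refcounts: pp0:4 pp1:1 pp2:4 pp3:1 pp4:1 pp5:1
P0: v1 -> pp1 = 29
P1: v1 -> pp5 = 143
P2: v1 -> pp3 = 189
P3: v1 -> pp4 = 172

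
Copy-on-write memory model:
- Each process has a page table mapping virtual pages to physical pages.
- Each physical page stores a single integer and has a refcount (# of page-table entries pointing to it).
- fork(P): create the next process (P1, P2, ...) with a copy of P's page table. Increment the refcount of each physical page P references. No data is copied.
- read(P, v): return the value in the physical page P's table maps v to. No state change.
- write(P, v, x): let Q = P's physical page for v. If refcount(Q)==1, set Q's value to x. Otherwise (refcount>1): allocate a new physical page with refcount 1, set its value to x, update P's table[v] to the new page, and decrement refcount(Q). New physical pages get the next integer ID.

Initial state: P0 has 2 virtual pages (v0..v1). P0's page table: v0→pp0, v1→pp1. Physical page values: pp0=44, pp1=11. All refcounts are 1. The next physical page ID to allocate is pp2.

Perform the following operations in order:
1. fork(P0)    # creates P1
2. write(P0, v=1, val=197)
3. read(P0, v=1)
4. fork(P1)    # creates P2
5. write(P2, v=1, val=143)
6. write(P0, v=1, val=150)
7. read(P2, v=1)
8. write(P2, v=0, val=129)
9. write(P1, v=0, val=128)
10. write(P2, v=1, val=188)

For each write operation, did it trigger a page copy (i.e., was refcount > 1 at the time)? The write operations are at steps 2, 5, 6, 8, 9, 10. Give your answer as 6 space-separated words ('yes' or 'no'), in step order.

Op 1: fork(P0) -> P1. 2 ppages; refcounts: pp0:2 pp1:2
Op 2: write(P0, v1, 197). refcount(pp1)=2>1 -> COPY to pp2. 3 ppages; refcounts: pp0:2 pp1:1 pp2:1
Op 3: read(P0, v1) -> 197. No state change.
Op 4: fork(P1) -> P2. 3 ppages; refcounts: pp0:3 pp1:2 pp2:1
Op 5: write(P2, v1, 143). refcount(pp1)=2>1 -> COPY to pp3. 4 ppages; refcounts: pp0:3 pp1:1 pp2:1 pp3:1
Op 6: write(P0, v1, 150). refcount(pp2)=1 -> write in place. 4 ppages; refcounts: pp0:3 pp1:1 pp2:1 pp3:1
Op 7: read(P2, v1) -> 143. No state change.
Op 8: write(P2, v0, 129). refcount(pp0)=3>1 -> COPY to pp4. 5 ppages; refcounts: pp0:2 pp1:1 pp2:1 pp3:1 pp4:1
Op 9: write(P1, v0, 128). refcount(pp0)=2>1 -> COPY to pp5. 6 ppages; refcounts: pp0:1 pp1:1 pp2:1 pp3:1 pp4:1 pp5:1
Op 10: write(P2, v1, 188). refcount(pp3)=1 -> write in place. 6 ppages; refcounts: pp0:1 pp1:1 pp2:1 pp3:1 pp4:1 pp5:1

yes yes no yes yes no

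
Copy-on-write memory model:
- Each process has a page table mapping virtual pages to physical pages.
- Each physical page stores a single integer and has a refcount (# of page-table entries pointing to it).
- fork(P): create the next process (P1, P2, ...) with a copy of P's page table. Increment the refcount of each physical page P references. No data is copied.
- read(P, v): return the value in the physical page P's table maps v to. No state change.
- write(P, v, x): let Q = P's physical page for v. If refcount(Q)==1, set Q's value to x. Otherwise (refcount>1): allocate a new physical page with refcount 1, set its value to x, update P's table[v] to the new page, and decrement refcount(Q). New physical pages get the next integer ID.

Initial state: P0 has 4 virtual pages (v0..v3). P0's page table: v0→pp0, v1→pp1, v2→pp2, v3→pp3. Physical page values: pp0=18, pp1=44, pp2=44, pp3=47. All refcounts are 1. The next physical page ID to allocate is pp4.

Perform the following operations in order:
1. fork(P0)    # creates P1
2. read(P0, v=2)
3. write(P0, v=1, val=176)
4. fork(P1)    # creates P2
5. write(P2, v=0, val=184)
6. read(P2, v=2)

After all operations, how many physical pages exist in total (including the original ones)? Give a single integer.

Answer: 6

Derivation:
Op 1: fork(P0) -> P1. 4 ppages; refcounts: pp0:2 pp1:2 pp2:2 pp3:2
Op 2: read(P0, v2) -> 44. No state change.
Op 3: write(P0, v1, 176). refcount(pp1)=2>1 -> COPY to pp4. 5 ppages; refcounts: pp0:2 pp1:1 pp2:2 pp3:2 pp4:1
Op 4: fork(P1) -> P2. 5 ppages; refcounts: pp0:3 pp1:2 pp2:3 pp3:3 pp4:1
Op 5: write(P2, v0, 184). refcount(pp0)=3>1 -> COPY to pp5. 6 ppages; refcounts: pp0:2 pp1:2 pp2:3 pp3:3 pp4:1 pp5:1
Op 6: read(P2, v2) -> 44. No state change.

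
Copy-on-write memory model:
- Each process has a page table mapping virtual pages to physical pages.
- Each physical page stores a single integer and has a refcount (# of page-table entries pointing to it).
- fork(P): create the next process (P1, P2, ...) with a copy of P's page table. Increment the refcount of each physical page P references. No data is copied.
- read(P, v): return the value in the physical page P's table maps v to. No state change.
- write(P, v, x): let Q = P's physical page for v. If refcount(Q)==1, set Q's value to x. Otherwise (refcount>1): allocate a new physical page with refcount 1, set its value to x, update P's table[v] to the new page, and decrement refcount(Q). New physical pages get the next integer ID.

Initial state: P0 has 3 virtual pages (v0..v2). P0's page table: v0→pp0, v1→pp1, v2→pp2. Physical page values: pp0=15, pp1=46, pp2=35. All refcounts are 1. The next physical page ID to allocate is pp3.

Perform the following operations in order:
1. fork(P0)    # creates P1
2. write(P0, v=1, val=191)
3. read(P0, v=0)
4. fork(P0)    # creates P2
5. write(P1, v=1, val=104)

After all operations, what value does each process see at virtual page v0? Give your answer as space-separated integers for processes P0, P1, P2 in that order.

Op 1: fork(P0) -> P1. 3 ppages; refcounts: pp0:2 pp1:2 pp2:2
Op 2: write(P0, v1, 191). refcount(pp1)=2>1 -> COPY to pp3. 4 ppages; refcounts: pp0:2 pp1:1 pp2:2 pp3:1
Op 3: read(P0, v0) -> 15. No state change.
Op 4: fork(P0) -> P2. 4 ppages; refcounts: pp0:3 pp1:1 pp2:3 pp3:2
Op 5: write(P1, v1, 104). refcount(pp1)=1 -> write in place. 4 ppages; refcounts: pp0:3 pp1:1 pp2:3 pp3:2
P0: v0 -> pp0 = 15
P1: v0 -> pp0 = 15
P2: v0 -> pp0 = 15

Answer: 15 15 15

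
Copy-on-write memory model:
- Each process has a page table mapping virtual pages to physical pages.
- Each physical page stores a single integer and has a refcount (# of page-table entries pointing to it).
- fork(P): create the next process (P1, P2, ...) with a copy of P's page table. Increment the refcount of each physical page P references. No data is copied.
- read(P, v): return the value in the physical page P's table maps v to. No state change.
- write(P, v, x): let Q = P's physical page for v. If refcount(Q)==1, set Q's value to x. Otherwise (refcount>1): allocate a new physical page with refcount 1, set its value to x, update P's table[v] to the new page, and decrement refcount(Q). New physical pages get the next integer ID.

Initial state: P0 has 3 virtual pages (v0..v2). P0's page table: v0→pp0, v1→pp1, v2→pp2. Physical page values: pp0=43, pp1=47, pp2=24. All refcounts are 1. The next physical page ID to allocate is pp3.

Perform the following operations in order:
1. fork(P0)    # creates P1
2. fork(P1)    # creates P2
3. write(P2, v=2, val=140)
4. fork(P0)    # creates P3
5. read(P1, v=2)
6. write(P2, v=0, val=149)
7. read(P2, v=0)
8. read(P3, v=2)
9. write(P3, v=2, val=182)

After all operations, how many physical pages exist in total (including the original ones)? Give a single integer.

Answer: 6

Derivation:
Op 1: fork(P0) -> P1. 3 ppages; refcounts: pp0:2 pp1:2 pp2:2
Op 2: fork(P1) -> P2. 3 ppages; refcounts: pp0:3 pp1:3 pp2:3
Op 3: write(P2, v2, 140). refcount(pp2)=3>1 -> COPY to pp3. 4 ppages; refcounts: pp0:3 pp1:3 pp2:2 pp3:1
Op 4: fork(P0) -> P3. 4 ppages; refcounts: pp0:4 pp1:4 pp2:3 pp3:1
Op 5: read(P1, v2) -> 24. No state change.
Op 6: write(P2, v0, 149). refcount(pp0)=4>1 -> COPY to pp4. 5 ppages; refcounts: pp0:3 pp1:4 pp2:3 pp3:1 pp4:1
Op 7: read(P2, v0) -> 149. No state change.
Op 8: read(P3, v2) -> 24. No state change.
Op 9: write(P3, v2, 182). refcount(pp2)=3>1 -> COPY to pp5. 6 ppages; refcounts: pp0:3 pp1:4 pp2:2 pp3:1 pp4:1 pp5:1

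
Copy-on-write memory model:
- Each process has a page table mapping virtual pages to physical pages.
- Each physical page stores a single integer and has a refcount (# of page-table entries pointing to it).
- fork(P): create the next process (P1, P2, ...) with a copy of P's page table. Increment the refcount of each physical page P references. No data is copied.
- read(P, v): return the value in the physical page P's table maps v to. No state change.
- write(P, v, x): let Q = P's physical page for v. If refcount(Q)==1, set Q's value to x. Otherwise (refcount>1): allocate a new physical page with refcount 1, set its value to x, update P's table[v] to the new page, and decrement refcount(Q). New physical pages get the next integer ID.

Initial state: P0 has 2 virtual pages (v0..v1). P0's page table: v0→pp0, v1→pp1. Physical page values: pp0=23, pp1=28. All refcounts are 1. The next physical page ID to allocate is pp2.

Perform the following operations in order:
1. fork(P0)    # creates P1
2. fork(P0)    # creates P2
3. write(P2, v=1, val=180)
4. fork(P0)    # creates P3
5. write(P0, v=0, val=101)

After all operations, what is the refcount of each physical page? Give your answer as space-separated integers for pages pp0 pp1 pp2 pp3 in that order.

Answer: 3 3 1 1

Derivation:
Op 1: fork(P0) -> P1. 2 ppages; refcounts: pp0:2 pp1:2
Op 2: fork(P0) -> P2. 2 ppages; refcounts: pp0:3 pp1:3
Op 3: write(P2, v1, 180). refcount(pp1)=3>1 -> COPY to pp2. 3 ppages; refcounts: pp0:3 pp1:2 pp2:1
Op 4: fork(P0) -> P3. 3 ppages; refcounts: pp0:4 pp1:3 pp2:1
Op 5: write(P0, v0, 101). refcount(pp0)=4>1 -> COPY to pp3. 4 ppages; refcounts: pp0:3 pp1:3 pp2:1 pp3:1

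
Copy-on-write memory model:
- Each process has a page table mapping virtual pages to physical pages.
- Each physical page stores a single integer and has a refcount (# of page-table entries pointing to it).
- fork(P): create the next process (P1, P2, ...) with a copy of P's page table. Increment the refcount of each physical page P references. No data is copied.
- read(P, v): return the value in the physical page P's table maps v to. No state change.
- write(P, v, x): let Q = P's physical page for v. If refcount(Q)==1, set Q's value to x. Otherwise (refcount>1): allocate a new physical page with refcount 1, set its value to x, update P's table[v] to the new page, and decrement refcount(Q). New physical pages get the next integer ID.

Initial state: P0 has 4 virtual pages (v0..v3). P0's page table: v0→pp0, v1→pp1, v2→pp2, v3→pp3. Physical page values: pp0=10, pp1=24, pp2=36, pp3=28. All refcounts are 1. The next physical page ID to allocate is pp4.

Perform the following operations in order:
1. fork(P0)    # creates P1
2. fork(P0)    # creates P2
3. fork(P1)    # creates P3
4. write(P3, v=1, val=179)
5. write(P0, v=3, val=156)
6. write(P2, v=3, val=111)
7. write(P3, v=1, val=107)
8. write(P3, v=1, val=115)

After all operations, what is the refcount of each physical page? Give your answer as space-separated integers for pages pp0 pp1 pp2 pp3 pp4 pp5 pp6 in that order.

Op 1: fork(P0) -> P1. 4 ppages; refcounts: pp0:2 pp1:2 pp2:2 pp3:2
Op 2: fork(P0) -> P2. 4 ppages; refcounts: pp0:3 pp1:3 pp2:3 pp3:3
Op 3: fork(P1) -> P3. 4 ppages; refcounts: pp0:4 pp1:4 pp2:4 pp3:4
Op 4: write(P3, v1, 179). refcount(pp1)=4>1 -> COPY to pp4. 5 ppages; refcounts: pp0:4 pp1:3 pp2:4 pp3:4 pp4:1
Op 5: write(P0, v3, 156). refcount(pp3)=4>1 -> COPY to pp5. 6 ppages; refcounts: pp0:4 pp1:3 pp2:4 pp3:3 pp4:1 pp5:1
Op 6: write(P2, v3, 111). refcount(pp3)=3>1 -> COPY to pp6. 7 ppages; refcounts: pp0:4 pp1:3 pp2:4 pp3:2 pp4:1 pp5:1 pp6:1
Op 7: write(P3, v1, 107). refcount(pp4)=1 -> write in place. 7 ppages; refcounts: pp0:4 pp1:3 pp2:4 pp3:2 pp4:1 pp5:1 pp6:1
Op 8: write(P3, v1, 115). refcount(pp4)=1 -> write in place. 7 ppages; refcounts: pp0:4 pp1:3 pp2:4 pp3:2 pp4:1 pp5:1 pp6:1

Answer: 4 3 4 2 1 1 1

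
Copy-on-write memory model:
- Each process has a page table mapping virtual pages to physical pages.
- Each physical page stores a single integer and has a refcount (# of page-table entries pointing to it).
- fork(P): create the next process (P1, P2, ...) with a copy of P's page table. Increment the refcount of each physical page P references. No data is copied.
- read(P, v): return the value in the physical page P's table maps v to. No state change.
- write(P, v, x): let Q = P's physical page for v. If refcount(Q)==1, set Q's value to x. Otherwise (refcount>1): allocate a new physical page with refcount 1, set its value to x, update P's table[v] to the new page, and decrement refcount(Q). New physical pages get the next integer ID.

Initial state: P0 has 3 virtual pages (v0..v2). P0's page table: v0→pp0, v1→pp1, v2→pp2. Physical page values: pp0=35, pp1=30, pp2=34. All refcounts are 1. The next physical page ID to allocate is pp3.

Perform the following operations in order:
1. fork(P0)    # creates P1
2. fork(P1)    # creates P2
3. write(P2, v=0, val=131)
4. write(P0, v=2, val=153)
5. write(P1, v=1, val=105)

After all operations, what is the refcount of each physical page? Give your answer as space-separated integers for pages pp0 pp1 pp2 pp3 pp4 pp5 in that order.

Answer: 2 2 2 1 1 1

Derivation:
Op 1: fork(P0) -> P1. 3 ppages; refcounts: pp0:2 pp1:2 pp2:2
Op 2: fork(P1) -> P2. 3 ppages; refcounts: pp0:3 pp1:3 pp2:3
Op 3: write(P2, v0, 131). refcount(pp0)=3>1 -> COPY to pp3. 4 ppages; refcounts: pp0:2 pp1:3 pp2:3 pp3:1
Op 4: write(P0, v2, 153). refcount(pp2)=3>1 -> COPY to pp4. 5 ppages; refcounts: pp0:2 pp1:3 pp2:2 pp3:1 pp4:1
Op 5: write(P1, v1, 105). refcount(pp1)=3>1 -> COPY to pp5. 6 ppages; refcounts: pp0:2 pp1:2 pp2:2 pp3:1 pp4:1 pp5:1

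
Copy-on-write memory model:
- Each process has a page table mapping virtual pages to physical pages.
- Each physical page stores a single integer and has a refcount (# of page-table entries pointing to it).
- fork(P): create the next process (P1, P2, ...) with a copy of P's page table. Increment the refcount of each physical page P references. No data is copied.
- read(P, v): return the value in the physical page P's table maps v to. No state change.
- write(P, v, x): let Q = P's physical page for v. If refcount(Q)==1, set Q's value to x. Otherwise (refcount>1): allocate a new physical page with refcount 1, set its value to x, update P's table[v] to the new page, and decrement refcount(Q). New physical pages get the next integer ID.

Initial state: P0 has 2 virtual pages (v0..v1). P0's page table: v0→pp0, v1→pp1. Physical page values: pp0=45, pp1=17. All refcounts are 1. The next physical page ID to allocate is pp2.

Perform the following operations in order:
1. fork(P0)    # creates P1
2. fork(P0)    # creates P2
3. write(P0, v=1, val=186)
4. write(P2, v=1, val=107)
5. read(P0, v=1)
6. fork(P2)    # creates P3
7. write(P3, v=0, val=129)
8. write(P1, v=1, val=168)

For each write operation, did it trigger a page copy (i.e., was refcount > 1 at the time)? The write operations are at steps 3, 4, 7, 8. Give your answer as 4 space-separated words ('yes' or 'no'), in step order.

Op 1: fork(P0) -> P1. 2 ppages; refcounts: pp0:2 pp1:2
Op 2: fork(P0) -> P2. 2 ppages; refcounts: pp0:3 pp1:3
Op 3: write(P0, v1, 186). refcount(pp1)=3>1 -> COPY to pp2. 3 ppages; refcounts: pp0:3 pp1:2 pp2:1
Op 4: write(P2, v1, 107). refcount(pp1)=2>1 -> COPY to pp3. 4 ppages; refcounts: pp0:3 pp1:1 pp2:1 pp3:1
Op 5: read(P0, v1) -> 186. No state change.
Op 6: fork(P2) -> P3. 4 ppages; refcounts: pp0:4 pp1:1 pp2:1 pp3:2
Op 7: write(P3, v0, 129). refcount(pp0)=4>1 -> COPY to pp4. 5 ppages; refcounts: pp0:3 pp1:1 pp2:1 pp3:2 pp4:1
Op 8: write(P1, v1, 168). refcount(pp1)=1 -> write in place. 5 ppages; refcounts: pp0:3 pp1:1 pp2:1 pp3:2 pp4:1

yes yes yes no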